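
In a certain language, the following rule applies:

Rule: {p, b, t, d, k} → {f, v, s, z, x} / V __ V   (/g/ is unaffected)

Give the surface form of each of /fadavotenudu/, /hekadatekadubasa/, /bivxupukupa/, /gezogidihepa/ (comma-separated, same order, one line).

/fadavotenudu/: /d/ is a stop between vowels /a/ and /a/, so it spirantizes to the fricative [z]. /t/ is a stop between vowels /o/ and /e/, so it spirantizes to the fricative [s]. /d/ is a stop between vowels /u/ and /u/, so it spirantizes to the fricative [z]. → [fazavosenuzu].
/hekadatekadubasa/: /k/ is a stop between vowels /e/ and /a/, so it spirantizes to the fricative [x]. /d/ is a stop between vowels /a/ and /a/, so it spirantizes to the fricative [z]. /t/ is a stop between vowels /a/ and /e/, so it spirantizes to the fricative [s]. /k/ is a stop between vowels /e/ and /a/, so it spirantizes to the fricative [x]. /d/ is a stop between vowels /a/ and /u/, so it spirantizes to the fricative [z]. /b/ is a stop between vowels /u/ and /a/, so it spirantizes to the fricative [v]. → [hexazasexazuvasa].
/bivxupukupa/: /p/ is a stop between vowels /u/ and /u/, so it spirantizes to the fricative [f]. /k/ is a stop between vowels /u/ and /u/, so it spirantizes to the fricative [x]. /p/ is a stop between vowels /u/ and /a/, so it spirantizes to the fricative [f]. → [bivxufuxufa].
/gezogidihepa/: /d/ is a stop between vowels /i/ and /i/, so it spirantizes to the fricative [z]. /p/ is a stop between vowels /e/ and /a/, so it spirantizes to the fricative [f]. → [gezogizihefa].

fazavosenuzu, hexazasexazuvasa, bivxufuxufa, gezogizihefa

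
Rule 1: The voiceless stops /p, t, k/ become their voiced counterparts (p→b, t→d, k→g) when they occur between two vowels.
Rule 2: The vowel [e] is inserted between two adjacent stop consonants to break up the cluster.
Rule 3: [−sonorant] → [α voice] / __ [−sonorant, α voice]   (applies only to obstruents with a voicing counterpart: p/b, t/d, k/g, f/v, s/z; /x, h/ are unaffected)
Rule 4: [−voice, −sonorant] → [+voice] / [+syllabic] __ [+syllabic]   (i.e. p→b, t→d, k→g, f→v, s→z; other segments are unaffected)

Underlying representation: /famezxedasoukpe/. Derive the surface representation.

Rule 1 (intervocalic voicing): no segment meets the environment; /famezxedasoukpe/ is unchanged.
Rule 2 (stop-cluster e-epenthesis): /k/ and /p/ form a stop–stop cluster, so [e] is inserted between them. /famezxedasoukpe/ → famezxedasoukepe.
Rule 3 (regressive voicing assimilation): /z/ precedes the voiceless obstruent /x/, so it devoices to [s] by assimilation. /famezxedasoukepe/ → famesxedasoukepe.
Rule 4 (intervocalic voicing): /s/ is a voiceless obstruent between vowels /a/ and /o/, so it voices to [z]. /k/ is a voiceless obstruent between vowels /u/ and /e/, so it voices to [g]. /p/ is a voiceless obstruent between vowels /e/ and /e/, so it voices to [b]. /famesxedasoukepe/ → famesxedazougebe.

famesxedazougebe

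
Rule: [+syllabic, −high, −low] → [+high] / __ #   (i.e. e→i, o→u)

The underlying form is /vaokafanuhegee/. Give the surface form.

/e/ is a mid vowel in word-final position, so it raises to [i].
Surface form: [vaokafanuhegei].

vaokafanuhegei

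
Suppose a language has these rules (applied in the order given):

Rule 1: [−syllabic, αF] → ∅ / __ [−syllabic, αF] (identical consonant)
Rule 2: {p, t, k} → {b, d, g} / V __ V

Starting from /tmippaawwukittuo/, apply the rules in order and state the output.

tmibaawugiduo

Rule 1 (degemination): /pp/ is a geminate; the first /p/ deletes. /ww/ is a geminate; the first /w/ deletes. /tt/ is a geminate; the first /t/ deletes. /tmippaawwukittuo/ → tmipaawukituo.
Rule 2 (intervocalic voicing): /p/ is a voiceless stop between vowels /i/ and /a/, so it voices to [b]. /k/ is a voiceless stop between vowels /u/ and /i/, so it voices to [g]. /t/ is a voiceless stop between vowels /i/ and /u/, so it voices to [d]. /tmipaawukituo/ → tmibaawugiduo.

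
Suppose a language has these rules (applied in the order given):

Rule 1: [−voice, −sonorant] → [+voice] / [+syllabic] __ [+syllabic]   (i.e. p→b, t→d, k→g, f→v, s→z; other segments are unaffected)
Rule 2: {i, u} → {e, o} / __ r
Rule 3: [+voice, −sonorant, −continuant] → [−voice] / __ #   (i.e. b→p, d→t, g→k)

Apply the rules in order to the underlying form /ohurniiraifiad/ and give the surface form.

Rule 1 (intervocalic voicing): /f/ is a voiceless obstruent between vowels /i/ and /i/, so it voices to [v]. /ohurniiraifiad/ → ohurniiraiviad.
Rule 2 (pre-rhotic lowering): /u/ is a high vowel immediately before /r/, so it lowers to [o]. /i/ is a high vowel immediately before /r/, so it lowers to [e]. /ohurniiraiviad/ → ohornieraiviad.
Rule 3 (final devoicing): /d/ is a voiced stop in word-final position, so it devoices to [t]. /ohornieraiviad/ → ohornieraiviat.

ohornieraiviat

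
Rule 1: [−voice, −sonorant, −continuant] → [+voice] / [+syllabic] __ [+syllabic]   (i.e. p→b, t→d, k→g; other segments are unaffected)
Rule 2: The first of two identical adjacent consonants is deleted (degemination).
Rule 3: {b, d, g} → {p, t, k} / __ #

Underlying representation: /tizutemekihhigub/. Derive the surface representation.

Rule 1 (intervocalic voicing): /t/ is a voiceless stop between vowels /u/ and /e/, so it voices to [d]. /k/ is a voiceless stop between vowels /e/ and /i/, so it voices to [g]. /tizutemekihhigub/ → tizudemegihhigub.
Rule 2 (degemination): /hh/ is a geminate; the first /h/ deletes. /tizudemegihhigub/ → tizudemegihigub.
Rule 3 (final devoicing): /b/ is a voiced stop in word-final position, so it devoices to [p]. /tizudemegihigub/ → tizudemegihigup.

tizudemegihigup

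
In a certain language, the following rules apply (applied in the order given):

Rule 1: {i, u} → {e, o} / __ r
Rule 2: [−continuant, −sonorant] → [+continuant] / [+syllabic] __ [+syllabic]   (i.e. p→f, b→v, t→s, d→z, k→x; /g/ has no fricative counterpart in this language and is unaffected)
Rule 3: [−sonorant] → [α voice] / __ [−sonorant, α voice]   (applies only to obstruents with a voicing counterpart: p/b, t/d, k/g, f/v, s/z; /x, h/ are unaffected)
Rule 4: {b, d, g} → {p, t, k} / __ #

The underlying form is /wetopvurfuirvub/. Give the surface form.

wesobvorfuervup

Rule 1 (pre-rhotic lowering): /u/ is a high vowel immediately before /r/, so it lowers to [o]. /i/ is a high vowel immediately before /r/, so it lowers to [e]. /wetopvurfuirvub/ → wetopvorfuervub.
Rule 2 (intervocalic spirantization): /t/ is a stop between vowels /e/ and /o/, so it spirantizes to the fricative [s]. /wetopvorfuervub/ → wesopvorfuervub.
Rule 3 (regressive voicing assimilation): /p/ precedes the voiced obstruent /v/, so it voices to [b] by assimilation. /wesopvorfuervub/ → wesobvorfuervub.
Rule 4 (final devoicing): /b/ is a voiced stop in word-final position, so it devoices to [p]. /wesobvorfuervub/ → wesobvorfuervup.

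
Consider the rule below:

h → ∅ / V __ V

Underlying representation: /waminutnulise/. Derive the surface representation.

No segment of /waminutnulise/ meets the structural description of the rule, so the form surfaces unchanged.

waminutnulise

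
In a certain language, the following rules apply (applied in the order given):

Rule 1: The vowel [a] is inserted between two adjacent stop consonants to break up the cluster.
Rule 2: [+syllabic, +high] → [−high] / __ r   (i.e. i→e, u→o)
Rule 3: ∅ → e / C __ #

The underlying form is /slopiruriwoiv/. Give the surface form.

Rule 1 (stop-cluster a-epenthesis): no segment meets the environment; /slopiruriwoiv/ is unchanged.
Rule 2 (pre-rhotic lowering): /i/ is a high vowel immediately before /r/, so it lowers to [e]. /u/ is a high vowel immediately before /r/, so it lowers to [o]. /slopiruriwoiv/ → sloperoriwoiv.
Rule 3 (final e-epenthesis): the form ends in the consonant /v/, so [e] is inserted word-finally. /sloperoriwoiv/ → sloperoriwoive.

sloperoriwoive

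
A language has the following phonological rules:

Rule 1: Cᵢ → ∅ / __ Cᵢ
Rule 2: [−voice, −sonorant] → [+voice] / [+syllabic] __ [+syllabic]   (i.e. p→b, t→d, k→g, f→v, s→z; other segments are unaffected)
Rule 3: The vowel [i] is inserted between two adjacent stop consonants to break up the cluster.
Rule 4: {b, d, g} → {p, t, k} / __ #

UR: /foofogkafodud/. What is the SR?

Rule 1 (degemination): no segment meets the environment; /foofogkafodud/ is unchanged.
Rule 2 (intervocalic voicing): /f/ is a voiceless obstruent between vowels /o/ and /o/, so it voices to [v]. /f/ is a voiceless obstruent between vowels /a/ and /o/, so it voices to [v]. /foofogkafodud/ → foovogkavodud.
Rule 3 (stop-cluster i-epenthesis): /g/ and /k/ form a stop–stop cluster, so [i] is inserted between them. /foovogkavodud/ → foovogikavodud.
Rule 4 (final devoicing): /d/ is a voiced stop in word-final position, so it devoices to [t]. /foovogikavodud/ → foovogikavodut.

foovogikavodut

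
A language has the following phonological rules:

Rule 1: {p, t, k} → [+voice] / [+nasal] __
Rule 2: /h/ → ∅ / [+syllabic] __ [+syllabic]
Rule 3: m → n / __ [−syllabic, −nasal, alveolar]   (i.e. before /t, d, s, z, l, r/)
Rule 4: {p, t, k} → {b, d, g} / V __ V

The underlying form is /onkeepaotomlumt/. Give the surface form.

ongeebaodonlund

Rule 1 (post-nasal voicing): /k/ is a voiceless stop immediately after the nasal /n/, so it voices to [g]. /t/ is a voiceless stop immediately after the nasal /m/, so it voices to [d]. /onkeepaotomlumt/ → ongeepaotomlumd.
Rule 2 (intervocalic h-deletion): no segment meets the environment; /ongeepaotomlumd/ is unchanged.
Rule 3 (nasal place assimilation): /m/ precedes the alveolar consonant /l/, so it assimilates in place to [n]. /m/ precedes the alveolar consonant /d/, so it assimilates in place to [n]. /ongeepaotomlumd/ → ongeepaotonlund.
Rule 4 (intervocalic voicing): /p/ is a voiceless stop between vowels /e/ and /a/, so it voices to [b]. /t/ is a voiceless stop between vowels /o/ and /o/, so it voices to [d]. /ongeepaotonlund/ → ongeebaodonlund.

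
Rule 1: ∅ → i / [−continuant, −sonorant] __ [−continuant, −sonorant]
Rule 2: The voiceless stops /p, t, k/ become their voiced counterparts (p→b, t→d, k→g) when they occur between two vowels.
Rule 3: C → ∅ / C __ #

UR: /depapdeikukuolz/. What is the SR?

Rule 1 (stop-cluster i-epenthesis): /p/ and /d/ form a stop–stop cluster, so [i] is inserted between them. /depapdeikukuolz/ → depapideikukuolz.
Rule 2 (intervocalic voicing): /p/ is a voiceless stop between vowels /e/ and /a/, so it voices to [b]. /p/ is a voiceless stop between vowels /a/ and /i/, so it voices to [b]. /k/ is a voiceless stop between vowels /i/ and /u/, so it voices to [g]. /k/ is a voiceless stop between vowels /u/ and /u/, so it voices to [g]. /depapideikukuolz/ → debabideiguguolz.
Rule 3 (final cluster simplification): /z/ is the second consonant of a word-final cluster /lz/, so it deletes. /debabideiguguolz/ → debabideiguguol.

debabideiguguol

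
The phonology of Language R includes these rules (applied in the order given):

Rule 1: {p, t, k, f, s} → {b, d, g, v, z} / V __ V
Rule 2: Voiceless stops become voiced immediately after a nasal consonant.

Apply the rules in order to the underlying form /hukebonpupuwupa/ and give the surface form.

Rule 1 (intervocalic voicing): /k/ is a voiceless obstruent between vowels /u/ and /e/, so it voices to [g]. /p/ is a voiceless obstruent between vowels /u/ and /u/, so it voices to [b]. /p/ is a voiceless obstruent between vowels /u/ and /a/, so it voices to [b]. /hukebonpupuwupa/ → hugebonpubuwuba.
Rule 2 (post-nasal voicing): /p/ is a voiceless stop immediately after the nasal /n/, so it voices to [b]. /hugebonpubuwuba/ → hugebonbubuwuba.

hugebonbubuwuba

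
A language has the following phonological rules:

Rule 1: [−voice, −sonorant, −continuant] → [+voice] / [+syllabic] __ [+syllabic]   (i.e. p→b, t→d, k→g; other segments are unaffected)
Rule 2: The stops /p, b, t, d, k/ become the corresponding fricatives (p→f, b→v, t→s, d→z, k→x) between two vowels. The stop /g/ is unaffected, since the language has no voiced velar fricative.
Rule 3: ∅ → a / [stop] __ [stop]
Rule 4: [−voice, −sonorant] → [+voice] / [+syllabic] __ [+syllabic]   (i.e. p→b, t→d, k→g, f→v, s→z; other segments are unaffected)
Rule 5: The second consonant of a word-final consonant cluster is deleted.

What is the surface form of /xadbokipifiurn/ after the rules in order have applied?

Rule 1 (intervocalic voicing): /k/ is a voiceless stop between vowels /o/ and /i/, so it voices to [g]. /p/ is a voiceless stop between vowels /i/ and /i/, so it voices to [b]. /xadbokipifiurn/ → xadbogibifiurn.
Rule 2 (intervocalic spirantization): /b/ is a stop between vowels /i/ and /i/, so it spirantizes to the fricative [v]. /xadbogibifiurn/ → xadbogivifiurn.
Rule 3 (stop-cluster a-epenthesis): /d/ and /b/ form a stop–stop cluster, so [a] is inserted between them. /xadbogivifiurn/ → xadabogivifiurn.
Rule 4 (intervocalic voicing): /f/ is a voiceless obstruent between vowels /i/ and /i/, so it voices to [v]. /xadabogivifiurn/ → xadabogiviviurn.
Rule 5 (final cluster simplification): /n/ is the second consonant of a word-final cluster /rn/, so it deletes. /xadabogiviviurn/ → xadabogiviviur.

xadabogiviviur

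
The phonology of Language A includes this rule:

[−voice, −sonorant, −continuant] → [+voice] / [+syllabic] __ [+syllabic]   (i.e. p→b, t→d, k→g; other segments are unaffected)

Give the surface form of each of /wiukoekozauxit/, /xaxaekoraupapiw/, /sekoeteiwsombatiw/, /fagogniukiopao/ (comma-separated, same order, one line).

/wiukoekozauxit/: /k/ is a voiceless stop between vowels /u/ and /o/, so it voices to [g]. /k/ is a voiceless stop between vowels /e/ and /o/, so it voices to [g]. → [wiugoegozauxit].
/xaxaekoraupapiw/: /k/ is a voiceless stop between vowels /e/ and /o/, so it voices to [g]. /p/ is a voiceless stop between vowels /u/ and /a/, so it voices to [b]. /p/ is a voiceless stop between vowels /a/ and /i/, so it voices to [b]. → [xaxaegoraubabiw].
/sekoeteiwsombatiw/: /k/ is a voiceless stop between vowels /e/ and /o/, so it voices to [g]. /t/ is a voiceless stop between vowels /e/ and /e/, so it voices to [d]. /t/ is a voiceless stop between vowels /a/ and /i/, so it voices to [d]. → [segoedeiwsombadiw].
/fagogniukiopao/: /k/ is a voiceless stop between vowels /u/ and /i/, so it voices to [g]. /p/ is a voiceless stop between vowels /o/ and /a/, so it voices to [b]. → [fagogniugiobao].

wiugoegozauxit, xaxaegoraubabiw, segoedeiwsombadiw, fagogniugiobao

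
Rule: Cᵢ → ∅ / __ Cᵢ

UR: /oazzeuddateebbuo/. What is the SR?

/zz/ is a geminate; the first /z/ deletes.
/dd/ is a geminate; the first /d/ deletes.
/bb/ is a geminate; the first /b/ deletes.
The other instances of /z/, /d/, /t/, /b/ do not occur in the required environment and remain unchanged.
Surface form: [oazeudateebuo].

oazeudateebuo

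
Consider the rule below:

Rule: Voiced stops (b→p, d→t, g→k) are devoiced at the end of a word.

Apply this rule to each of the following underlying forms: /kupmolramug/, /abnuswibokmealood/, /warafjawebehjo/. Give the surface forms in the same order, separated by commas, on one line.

/kupmolramug/: /g/ is a voiced stop in word-final position, so it devoices to [k]. → [kupmolramuk].
/abnuswibokmealood/: /d/ is a voiced stop in word-final position, so it devoices to [t]. → [abnuswibokmealoot].
/warafjawebehjo/: the rule's environment is not met; surfaces unchanged as [warafjawebehjo].

kupmolramuk, abnuswibokmealoot, warafjawebehjo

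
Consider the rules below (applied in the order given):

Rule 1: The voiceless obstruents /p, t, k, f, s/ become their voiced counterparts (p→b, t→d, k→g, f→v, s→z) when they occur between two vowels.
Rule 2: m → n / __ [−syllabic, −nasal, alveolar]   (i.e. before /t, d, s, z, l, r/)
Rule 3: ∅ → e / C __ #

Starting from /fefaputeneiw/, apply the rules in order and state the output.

Rule 1 (intervocalic voicing): /f/ is a voiceless obstruent between vowels /e/ and /a/, so it voices to [v]. /p/ is a voiceless obstruent between vowels /a/ and /u/, so it voices to [b]. /t/ is a voiceless obstruent between vowels /u/ and /e/, so it voices to [d]. /fefaputeneiw/ → fevabudeneiw.
Rule 2 (nasal place assimilation): no segment meets the environment; /fevabudeneiw/ is unchanged.
Rule 3 (final e-epenthesis): the form ends in the consonant /w/, so [e] is inserted word-finally. /fevabudeneiw/ → fevabudeneiwe.

fevabudeneiwe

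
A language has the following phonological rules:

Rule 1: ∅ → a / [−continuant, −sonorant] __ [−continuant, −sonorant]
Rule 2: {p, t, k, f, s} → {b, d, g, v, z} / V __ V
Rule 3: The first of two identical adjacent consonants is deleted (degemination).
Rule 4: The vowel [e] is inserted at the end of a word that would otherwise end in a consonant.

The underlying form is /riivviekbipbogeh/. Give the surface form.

Rule 1 (stop-cluster a-epenthesis): /k/ and /b/ form a stop–stop cluster, so [a] is inserted between them. /p/ and /b/ form a stop–stop cluster, so [a] is inserted between them. /riivviekbipbogeh/ → riivviekabipabogeh.
Rule 2 (intervocalic voicing): /k/ is a voiceless obstruent between vowels /e/ and /a/, so it voices to [g]. /p/ is a voiceless obstruent between vowels /i/ and /a/, so it voices to [b]. /riivviekabipabogeh/ → riivviegabibabogeh.
Rule 3 (degemination): /vv/ is a geminate; the first /v/ deletes. /riivviegabibabogeh/ → riiviegabibabogeh.
Rule 4 (final e-epenthesis): the form ends in the consonant /h/, so [e] is inserted word-finally. /riiviegabibabogeh/ → riiviegabibabogehe.

riiviegabibabogehe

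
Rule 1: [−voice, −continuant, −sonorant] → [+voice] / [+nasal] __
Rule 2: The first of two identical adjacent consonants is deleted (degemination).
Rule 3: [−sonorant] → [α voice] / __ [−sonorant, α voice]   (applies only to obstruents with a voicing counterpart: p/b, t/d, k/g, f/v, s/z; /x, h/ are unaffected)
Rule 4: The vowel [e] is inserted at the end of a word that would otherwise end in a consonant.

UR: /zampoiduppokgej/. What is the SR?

zamboidupoggeje

Rule 1 (post-nasal voicing): /p/ is a voiceless stop immediately after the nasal /m/, so it voices to [b]. /zampoiduppokgej/ → zamboiduppokgej.
Rule 2 (degemination): /pp/ is a geminate; the first /p/ deletes. /zamboiduppokgej/ → zamboidupokgej.
Rule 3 (regressive voicing assimilation): /k/ precedes the voiced obstruent /g/, so it voices to [g] by assimilation. /zamboidupokgej/ → zamboidupoggej.
Rule 4 (final e-epenthesis): the form ends in the consonant /j/, so [e] is inserted word-finally. /zamboidupoggej/ → zamboidupoggeje.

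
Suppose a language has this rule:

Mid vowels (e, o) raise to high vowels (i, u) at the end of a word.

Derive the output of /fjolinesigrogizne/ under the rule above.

fjolinesigrogizni

/e/ is a mid vowel in word-final position, so it raises to [i].
The other instances of /o/, /e/ do not occur in the required environment and remain unchanged.
Surface form: [fjolinesigrogizni].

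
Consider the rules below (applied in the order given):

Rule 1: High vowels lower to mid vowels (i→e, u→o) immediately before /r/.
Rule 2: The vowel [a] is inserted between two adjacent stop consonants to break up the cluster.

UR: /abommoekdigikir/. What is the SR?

abommoekadigiker

Rule 1 (pre-rhotic lowering): /i/ is a high vowel immediately before /r/, so it lowers to [e]. /abommoekdigikir/ → abommoekdigiker.
Rule 2 (stop-cluster a-epenthesis): /k/ and /d/ form a stop–stop cluster, so [a] is inserted between them. /abommoekdigiker/ → abommoekadigiker.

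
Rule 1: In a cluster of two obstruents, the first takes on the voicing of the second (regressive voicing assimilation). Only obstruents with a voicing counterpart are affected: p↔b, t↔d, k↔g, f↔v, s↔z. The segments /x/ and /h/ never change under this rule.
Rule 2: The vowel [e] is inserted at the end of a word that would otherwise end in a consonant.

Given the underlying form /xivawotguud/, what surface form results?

xivawodguude

Rule 1 (regressive voicing assimilation): /t/ precedes the voiced obstruent /g/, so it voices to [d] by assimilation. /xivawotguud/ → xivawodguud.
Rule 2 (final e-epenthesis): the form ends in the consonant /d/, so [e] is inserted word-finally. /xivawodguud/ → xivawodguude.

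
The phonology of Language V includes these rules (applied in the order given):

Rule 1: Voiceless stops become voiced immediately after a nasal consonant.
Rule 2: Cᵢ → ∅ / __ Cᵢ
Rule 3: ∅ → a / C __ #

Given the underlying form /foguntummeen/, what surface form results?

fogundumeena

Rule 1 (post-nasal voicing): /t/ is a voiceless stop immediately after the nasal /n/, so it voices to [d]. /foguntummeen/ → fogundummeen.
Rule 2 (degemination): /mm/ is a geminate; the first /m/ deletes. /fogundummeen/ → fogundumeen.
Rule 3 (final a-epenthesis): the form ends in the consonant /n/, so [a] is inserted word-finally. /fogundumeen/ → fogundumeena.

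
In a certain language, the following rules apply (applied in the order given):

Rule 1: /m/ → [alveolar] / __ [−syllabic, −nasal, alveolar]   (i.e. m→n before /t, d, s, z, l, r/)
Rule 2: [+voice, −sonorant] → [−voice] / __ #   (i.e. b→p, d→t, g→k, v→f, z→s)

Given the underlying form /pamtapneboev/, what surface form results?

pantapneboef

Rule 1 (nasal place assimilation): /m/ precedes the alveolar consonant /t/, so it assimilates in place to [n]. /pamtapneboev/ → pantapneboev.
Rule 2 (final devoicing): /v/ is a voiced obstruent in word-final position, so it devoices to [f]. /pantapneboev/ → pantapneboef.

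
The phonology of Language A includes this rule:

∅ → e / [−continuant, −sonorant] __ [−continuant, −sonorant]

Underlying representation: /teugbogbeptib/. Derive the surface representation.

/g/ and /b/ form a stop–stop cluster, so [e] is inserted between them.
/g/ and /b/ form a stop–stop cluster, so [e] is inserted between them.
/p/ and /t/ form a stop–stop cluster, so [e] is inserted between them.
Surface form: [teugebogebepetib].

teugebogebepetib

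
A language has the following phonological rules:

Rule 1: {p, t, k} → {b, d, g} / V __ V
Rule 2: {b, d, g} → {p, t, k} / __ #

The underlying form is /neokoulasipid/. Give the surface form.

Rule 1 (intervocalic voicing): /k/ is a voiceless stop between vowels /o/ and /o/, so it voices to [g]. /p/ is a voiceless stop between vowels /i/ and /i/, so it voices to [b]. /neokoulasipid/ → neogoulasibid.
Rule 2 (final devoicing): /d/ is a voiced stop in word-final position, so it devoices to [t]. /neogoulasibid/ → neogoulasibit.

neogoulasibit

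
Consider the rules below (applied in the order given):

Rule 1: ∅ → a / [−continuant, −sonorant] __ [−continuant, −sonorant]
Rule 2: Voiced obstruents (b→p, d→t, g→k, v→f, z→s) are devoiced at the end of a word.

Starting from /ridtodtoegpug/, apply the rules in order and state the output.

Rule 1 (stop-cluster a-epenthesis): /d/ and /t/ form a stop–stop cluster, so [a] is inserted between them. /d/ and /t/ form a stop–stop cluster, so [a] is inserted between them. /g/ and /p/ form a stop–stop cluster, so [a] is inserted between them. /ridtodtoegpug/ → ridatodatoegapug.
Rule 2 (final devoicing): /g/ is a voiced obstruent in word-final position, so it devoices to [k]. /ridatodatoegapug/ → ridatodatoegapuk.

ridatodatoegapuk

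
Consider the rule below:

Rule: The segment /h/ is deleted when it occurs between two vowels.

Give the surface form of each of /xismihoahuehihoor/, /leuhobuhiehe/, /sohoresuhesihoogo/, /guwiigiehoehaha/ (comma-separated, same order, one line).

xismioaueioor, leuobuiee, sooresuesioogo, guwiigieoeaa

/xismihoahuehihoor/: /h/ occurs between vowels /i/ and /o/, so it deletes. /h/ occurs between vowels /a/ and /u/, so it deletes. /h/ occurs between vowels /e/ and /i/, so it deletes. /h/ occurs between vowels /i/ and /o/, so it deletes. → [xismioaueioor].
/leuhobuhiehe/: /h/ occurs between vowels /u/ and /o/, so it deletes. /h/ occurs between vowels /u/ and /i/, so it deletes. /h/ occurs between vowels /e/ and /e/, so it deletes. → [leuobuiee].
/sohoresuhesihoogo/: /h/ occurs between vowels /o/ and /o/, so it deletes. /h/ occurs between vowels /u/ and /e/, so it deletes. /h/ occurs between vowels /i/ and /o/, so it deletes. → [sooresuesioogo].
/guwiigiehoehaha/: /h/ occurs between vowels /e/ and /o/, so it deletes. /h/ occurs between vowels /e/ and /a/, so it deletes. /h/ occurs between vowels /a/ and /a/, so it deletes. → [guwiigieoeaa].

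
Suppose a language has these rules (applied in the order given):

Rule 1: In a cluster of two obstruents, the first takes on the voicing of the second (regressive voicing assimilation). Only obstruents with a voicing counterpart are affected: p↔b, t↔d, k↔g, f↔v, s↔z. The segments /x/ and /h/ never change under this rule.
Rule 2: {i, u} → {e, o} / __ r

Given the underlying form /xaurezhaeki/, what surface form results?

xaoreshaeki

Rule 1 (regressive voicing assimilation): /z/ precedes the voiceless obstruent /h/, so it devoices to [s] by assimilation. /xaurezhaeki/ → xaureshaeki.
Rule 2 (pre-rhotic lowering): /u/ is a high vowel immediately before /r/, so it lowers to [o]. /xaureshaeki/ → xaoreshaeki.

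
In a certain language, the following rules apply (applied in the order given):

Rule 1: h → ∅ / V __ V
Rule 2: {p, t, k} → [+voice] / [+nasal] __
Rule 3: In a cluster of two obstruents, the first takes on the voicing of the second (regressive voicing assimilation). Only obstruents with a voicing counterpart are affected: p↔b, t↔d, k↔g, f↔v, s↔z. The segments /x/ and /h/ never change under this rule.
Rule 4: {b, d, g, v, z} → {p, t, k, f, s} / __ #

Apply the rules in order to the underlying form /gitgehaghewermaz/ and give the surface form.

Rule 1 (intervocalic h-deletion): /h/ occurs between vowels /e/ and /a/, so it deletes. /gitgehaghewermaz/ → gitgeaghewermaz.
Rule 2 (post-nasal voicing): no segment meets the environment; /gitgeaghewermaz/ is unchanged.
Rule 3 (regressive voicing assimilation): /t/ precedes the voiced obstruent /g/, so it voices to [d] by assimilation. /g/ precedes the voiceless obstruent /h/, so it devoices to [k] by assimilation. /gitgeaghewermaz/ → gidgeakhewermaz.
Rule 4 (final devoicing): /z/ is a voiced obstruent in word-final position, so it devoices to [s]. /gidgeakhewermaz/ → gidgeakhewermas.

gidgeakhewermas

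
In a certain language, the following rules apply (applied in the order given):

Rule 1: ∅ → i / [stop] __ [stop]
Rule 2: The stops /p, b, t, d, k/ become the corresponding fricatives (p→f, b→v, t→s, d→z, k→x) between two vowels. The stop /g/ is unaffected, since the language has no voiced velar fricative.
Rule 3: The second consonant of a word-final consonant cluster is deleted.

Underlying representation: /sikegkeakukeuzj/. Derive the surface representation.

Rule 1 (stop-cluster i-epenthesis): /g/ and /k/ form a stop–stop cluster, so [i] is inserted between them. /sikegkeakukeuzj/ → sikegikeakukeuzj.
Rule 2 (intervocalic spirantization): /k/ is a stop between vowels /i/ and /e/, so it spirantizes to the fricative [x]. /k/ is a stop between vowels /i/ and /e/, so it spirantizes to the fricative [x]. /k/ is a stop between vowels /a/ and /u/, so it spirantizes to the fricative [x]. /k/ is a stop between vowels /u/ and /e/, so it spirantizes to the fricative [x]. /sikegikeakukeuzj/ → sixegixeaxuxeuzj.
Rule 3 (final cluster simplification): /j/ is the second consonant of a word-final cluster /zj/, so it deletes. /sixegixeaxuxeuzj/ → sixegixeaxuxeuz.

sixegixeaxuxeuz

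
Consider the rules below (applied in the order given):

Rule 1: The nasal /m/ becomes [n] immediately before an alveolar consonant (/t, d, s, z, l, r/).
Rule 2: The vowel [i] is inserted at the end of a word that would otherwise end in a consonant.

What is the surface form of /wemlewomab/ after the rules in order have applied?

Rule 1 (nasal place assimilation): /m/ precedes the alveolar consonant /l/, so it assimilates in place to [n]. /wemlewomab/ → wenlewomab.
Rule 2 (final i-epenthesis): the form ends in the consonant /b/, so [i] is inserted word-finally. /wenlewomab/ → wenlewomabi.

wenlewomabi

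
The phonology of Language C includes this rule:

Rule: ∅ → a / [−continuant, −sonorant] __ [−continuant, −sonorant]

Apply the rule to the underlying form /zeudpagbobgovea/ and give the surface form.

zeudapagabobagovea

/d/ and /p/ form a stop–stop cluster, so [a] is inserted between them.
/g/ and /b/ form a stop–stop cluster, so [a] is inserted between them.
/b/ and /g/ form a stop–stop cluster, so [a] is inserted between them.
Surface form: [zeudapagabobagovea].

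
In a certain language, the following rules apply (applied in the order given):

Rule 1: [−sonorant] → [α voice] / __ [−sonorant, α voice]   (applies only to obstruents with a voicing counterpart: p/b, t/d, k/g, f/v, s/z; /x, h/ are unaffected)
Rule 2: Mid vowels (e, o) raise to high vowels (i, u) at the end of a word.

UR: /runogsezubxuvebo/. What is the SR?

Rule 1 (regressive voicing assimilation): /g/ precedes the voiceless obstruent /s/, so it devoices to [k] by assimilation. /b/ precedes the voiceless obstruent /x/, so it devoices to [p] by assimilation. /runogsezubxuvebo/ → runoksezupxuvebo.
Rule 2 (final vowel raising): /o/ is a mid vowel in word-final position, so it raises to [u]. /runoksezupxuvebo/ → runoksezupxuvebu.

runoksezupxuvebu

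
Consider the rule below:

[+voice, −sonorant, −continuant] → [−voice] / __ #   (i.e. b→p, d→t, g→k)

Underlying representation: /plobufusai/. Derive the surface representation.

No segment of /plobufusai/ meets the structural description of the rule, so the form surfaces unchanged.

plobufusai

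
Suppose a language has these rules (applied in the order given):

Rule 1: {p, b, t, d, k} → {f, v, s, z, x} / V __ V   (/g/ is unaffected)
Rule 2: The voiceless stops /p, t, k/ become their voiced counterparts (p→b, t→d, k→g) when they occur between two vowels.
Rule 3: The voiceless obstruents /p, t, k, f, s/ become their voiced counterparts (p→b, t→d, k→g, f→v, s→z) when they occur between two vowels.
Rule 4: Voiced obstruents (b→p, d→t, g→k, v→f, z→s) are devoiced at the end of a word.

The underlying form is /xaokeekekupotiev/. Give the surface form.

xaoxeexexuvozief

Rule 1 (intervocalic spirantization): /k/ is a stop between vowels /o/ and /e/, so it spirantizes to the fricative [x]. /k/ is a stop between vowels /e/ and /e/, so it spirantizes to the fricative [x]. /k/ is a stop between vowels /e/ and /u/, so it spirantizes to the fricative [x]. /p/ is a stop between vowels /u/ and /o/, so it spirantizes to the fricative [f]. /t/ is a stop between vowels /o/ and /i/, so it spirantizes to the fricative [s]. /xaokeekekupotiev/ → xaoxeexexufosiev.
Rule 2 (intervocalic voicing): no segment meets the environment; /xaoxeexexufosiev/ is unchanged.
Rule 3 (intervocalic voicing): /f/ is a voiceless obstruent between vowels /u/ and /o/, so it voices to [v]. /s/ is a voiceless obstruent between vowels /o/ and /i/, so it voices to [z]. /xaoxeexexufosiev/ → xaoxeexexuvoziev.
Rule 4 (final devoicing): /v/ is a voiced obstruent in word-final position, so it devoices to [f]. /xaoxeexexuvoziev/ → xaoxeexexuvozief.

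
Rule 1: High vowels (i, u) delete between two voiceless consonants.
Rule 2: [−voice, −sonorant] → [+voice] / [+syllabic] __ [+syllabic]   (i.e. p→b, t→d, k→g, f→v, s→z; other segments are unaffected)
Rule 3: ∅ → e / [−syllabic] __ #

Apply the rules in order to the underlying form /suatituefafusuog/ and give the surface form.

suattuevafsuoge

Rule 1 (high vowel syncope): /i/ is a high vowel flanked by voiceless consonants /t/ and /t/, so it deletes. /u/ is a high vowel flanked by voiceless consonants /f/ and /s/, so it deletes. /suatituefafusuog/ → suattuefafsuog.
Rule 2 (intervocalic voicing): /f/ is a voiceless obstruent between vowels /e/ and /a/, so it voices to [v]. /suattuefafsuog/ → suattuevafsuog.
Rule 3 (final e-epenthesis): the form ends in the consonant /g/, so [e] is inserted word-finally. /suattuevafsuog/ → suattuevafsuoge.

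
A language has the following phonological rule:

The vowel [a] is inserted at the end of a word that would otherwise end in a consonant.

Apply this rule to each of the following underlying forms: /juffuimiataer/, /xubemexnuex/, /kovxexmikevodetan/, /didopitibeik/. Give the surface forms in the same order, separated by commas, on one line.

juffuimiataera, xubemexnuexa, kovxexmikevodetana, didopitibeika

/juffuimiataer/: the form ends in the consonant /r/, so [a] is inserted word-finally. → [juffuimiataera].
/xubemexnuex/: the form ends in the consonant /x/, so [a] is inserted word-finally. → [xubemexnuexa].
/kovxexmikevodetan/: the form ends in the consonant /n/, so [a] is inserted word-finally. → [kovxexmikevodetana].
/didopitibeik/: the form ends in the consonant /k/, so [a] is inserted word-finally. → [didopitibeika].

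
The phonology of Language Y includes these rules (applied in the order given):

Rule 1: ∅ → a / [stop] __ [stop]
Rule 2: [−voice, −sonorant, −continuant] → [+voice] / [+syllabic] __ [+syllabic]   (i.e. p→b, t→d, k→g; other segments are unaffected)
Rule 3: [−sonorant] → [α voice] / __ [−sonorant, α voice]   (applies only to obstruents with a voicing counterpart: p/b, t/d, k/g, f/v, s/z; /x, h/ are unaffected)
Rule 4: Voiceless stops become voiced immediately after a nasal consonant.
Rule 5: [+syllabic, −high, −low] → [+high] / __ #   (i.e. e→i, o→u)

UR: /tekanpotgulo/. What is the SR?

teganbodagulu

Rule 1 (stop-cluster a-epenthesis): /t/ and /g/ form a stop–stop cluster, so [a] is inserted between them. /tekanpotgulo/ → tekanpotagulo.
Rule 2 (intervocalic voicing): /k/ is a voiceless stop between vowels /e/ and /a/, so it voices to [g]. /t/ is a voiceless stop between vowels /o/ and /a/, so it voices to [d]. /tekanpotagulo/ → teganpodagulo.
Rule 3 (regressive voicing assimilation): no segment meets the environment; /teganpodagulo/ is unchanged.
Rule 4 (post-nasal voicing): /p/ is a voiceless stop immediately after the nasal /n/, so it voices to [b]. /teganpodagulo/ → teganbodagulo.
Rule 5 (final vowel raising): /o/ is a mid vowel in word-final position, so it raises to [u]. /teganbodagulo/ → teganbodagulu.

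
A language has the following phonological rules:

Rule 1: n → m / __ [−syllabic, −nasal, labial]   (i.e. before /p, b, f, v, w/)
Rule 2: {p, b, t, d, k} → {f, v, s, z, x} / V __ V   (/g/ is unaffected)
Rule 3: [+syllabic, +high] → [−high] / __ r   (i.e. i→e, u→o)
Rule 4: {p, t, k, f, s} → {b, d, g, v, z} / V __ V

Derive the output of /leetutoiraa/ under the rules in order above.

Rule 1 (nasal place assimilation): no segment meets the environment; /leetutoiraa/ is unchanged.
Rule 2 (intervocalic spirantization): /t/ is a stop between vowels /e/ and /u/, so it spirantizes to the fricative [s]. /t/ is a stop between vowels /u/ and /o/, so it spirantizes to the fricative [s]. /leetutoiraa/ → leesusoiraa.
Rule 3 (pre-rhotic lowering): /i/ is a high vowel immediately before /r/, so it lowers to [e]. /leesusoiraa/ → leesusoeraa.
Rule 4 (intervocalic voicing): /s/ is a voiceless obstruent between vowels /e/ and /u/, so it voices to [z]. /s/ is a voiceless obstruent between vowels /u/ and /o/, so it voices to [z]. /leesusoeraa/ → leezuzoeraa.

leezuzoeraa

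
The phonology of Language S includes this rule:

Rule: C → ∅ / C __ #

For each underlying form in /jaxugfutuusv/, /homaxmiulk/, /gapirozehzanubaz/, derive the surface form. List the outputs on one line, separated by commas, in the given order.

/jaxugfutuusv/: /v/ is the second consonant of a word-final cluster /sv/, so it deletes. → [jaxugfutuus].
/homaxmiulk/: /k/ is the second consonant of a word-final cluster /lk/, so it deletes. → [homaxmiul].
/gapirozehzanubaz/: the rule's environment is not met; surfaces unchanged as [gapirozehzanubaz].

jaxugfutuus, homaxmiul, gapirozehzanubaz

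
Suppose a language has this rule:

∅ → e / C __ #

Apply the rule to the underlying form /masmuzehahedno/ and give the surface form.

No segment of /masmuzehahedno/ meets the structural description of the rule, so the form surfaces unchanged.

masmuzehahedno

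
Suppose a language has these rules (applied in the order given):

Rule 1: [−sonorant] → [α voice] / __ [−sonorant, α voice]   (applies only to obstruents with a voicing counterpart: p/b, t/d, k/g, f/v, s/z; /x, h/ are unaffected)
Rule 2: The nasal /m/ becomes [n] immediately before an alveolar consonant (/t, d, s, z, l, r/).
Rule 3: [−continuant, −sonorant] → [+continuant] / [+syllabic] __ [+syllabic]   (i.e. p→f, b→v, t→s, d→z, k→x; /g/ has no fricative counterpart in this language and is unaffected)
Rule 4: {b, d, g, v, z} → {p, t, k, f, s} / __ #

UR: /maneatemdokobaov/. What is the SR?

Rule 1 (regressive voicing assimilation): no segment meets the environment; /maneatemdokobaov/ is unchanged.
Rule 2 (nasal place assimilation): /m/ precedes the alveolar consonant /d/, so it assimilates in place to [n]. /maneatemdokobaov/ → maneatendokobaov.
Rule 3 (intervocalic spirantization): /t/ is a stop between vowels /a/ and /e/, so it spirantizes to the fricative [s]. /k/ is a stop between vowels /o/ and /o/, so it spirantizes to the fricative [x]. /b/ is a stop between vowels /o/ and /a/, so it spirantizes to the fricative [v]. /maneatendokobaov/ → maneasendoxovaov.
Rule 4 (final devoicing): /v/ is a voiced obstruent in word-final position, so it devoices to [f]. /maneasendoxovaov/ → maneasendoxovaof.

maneasendoxovaof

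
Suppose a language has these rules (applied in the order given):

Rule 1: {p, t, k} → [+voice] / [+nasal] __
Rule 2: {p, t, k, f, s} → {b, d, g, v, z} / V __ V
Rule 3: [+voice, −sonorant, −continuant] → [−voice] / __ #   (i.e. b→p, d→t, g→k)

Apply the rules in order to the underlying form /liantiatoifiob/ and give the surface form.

Rule 1 (post-nasal voicing): /t/ is a voiceless stop immediately after the nasal /n/, so it voices to [d]. /liantiatoifiob/ → liandiatoifiob.
Rule 2 (intervocalic voicing): /t/ is a voiceless obstruent between vowels /a/ and /o/, so it voices to [d]. /f/ is a voiceless obstruent between vowels /i/ and /i/, so it voices to [v]. /liandiatoifiob/ → liandiadoiviob.
Rule 3 (final devoicing): /b/ is a voiced stop in word-final position, so it devoices to [p]. /liandiadoiviob/ → liandiadoiviop.

liandiadoiviop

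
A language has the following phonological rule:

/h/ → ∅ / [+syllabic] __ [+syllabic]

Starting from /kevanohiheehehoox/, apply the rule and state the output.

/h/ occurs between vowels /o/ and /i/, so it deletes.
/h/ occurs between vowels /i/ and /e/, so it deletes.
/h/ occurs between vowels /e/ and /e/, so it deletes.
/h/ occurs between vowels /e/ and /o/, so it deletes.
Surface form: [kevanoieeeoox].

kevanoieeeoox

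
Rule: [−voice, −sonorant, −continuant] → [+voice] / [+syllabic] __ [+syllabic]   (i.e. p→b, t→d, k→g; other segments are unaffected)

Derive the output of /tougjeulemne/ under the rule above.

No segment of /tougjeulemne/ meets the structural description of the rule, so the form surfaces unchanged.

tougjeulemne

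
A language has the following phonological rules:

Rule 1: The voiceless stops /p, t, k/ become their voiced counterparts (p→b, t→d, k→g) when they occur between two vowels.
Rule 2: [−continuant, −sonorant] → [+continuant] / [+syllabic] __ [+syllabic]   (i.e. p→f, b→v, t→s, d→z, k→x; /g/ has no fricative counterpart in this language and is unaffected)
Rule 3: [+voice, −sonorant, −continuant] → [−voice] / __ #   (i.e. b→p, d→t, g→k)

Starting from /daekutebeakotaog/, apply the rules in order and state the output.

daeguzeveagozaok

Rule 1 (intervocalic voicing): /k/ is a voiceless stop between vowels /e/ and /u/, so it voices to [g]. /t/ is a voiceless stop between vowels /u/ and /e/, so it voices to [d]. /k/ is a voiceless stop between vowels /a/ and /o/, so it voices to [g]. /t/ is a voiceless stop between vowels /o/ and /a/, so it voices to [d]. /daekutebeakotaog/ → daegudebeagodaog.
Rule 2 (intervocalic spirantization): /d/ is a stop between vowels /u/ and /e/, so it spirantizes to the fricative [z]. /b/ is a stop between vowels /e/ and /e/, so it spirantizes to the fricative [v]. /d/ is a stop between vowels /o/ and /a/, so it spirantizes to the fricative [z]. /daegudebeagodaog/ → daeguzeveagozaog.
Rule 3 (final devoicing): /g/ is a voiced stop in word-final position, so it devoices to [k]. /daeguzeveagozaog/ → daeguzeveagozaok.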